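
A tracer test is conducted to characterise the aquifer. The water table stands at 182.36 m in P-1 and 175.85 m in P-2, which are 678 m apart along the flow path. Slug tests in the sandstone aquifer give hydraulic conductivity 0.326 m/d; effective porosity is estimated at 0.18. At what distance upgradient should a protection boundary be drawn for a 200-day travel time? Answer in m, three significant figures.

Hydraulic gradient i = (182.36 − 175.85) / 678 = 6.51 / 678 = 0.009602
Specific discharge q = 0.326 × 0.009602 = 0.003130 m/d
v = Ki/n = 0.326·0.009602/0.18 = 0.01739 m/d
L = v × T = 0.01739 × 200 = 3.478 m

3.48 m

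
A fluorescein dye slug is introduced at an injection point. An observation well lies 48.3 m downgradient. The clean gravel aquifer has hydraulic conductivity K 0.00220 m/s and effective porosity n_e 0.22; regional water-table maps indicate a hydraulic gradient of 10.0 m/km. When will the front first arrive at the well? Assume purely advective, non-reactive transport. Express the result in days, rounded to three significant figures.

5.59 days

K = 0.00220 m/s × 86400 s/d = 190.1 m/d
Darcy flux q = K·i = 190.1 × 0.010 = 1.901 m/d
v_s = q/n_e = 1.901/0.22 = 8.640 m/d
t = L / v = 48.3 / 8.640 = 5.590 d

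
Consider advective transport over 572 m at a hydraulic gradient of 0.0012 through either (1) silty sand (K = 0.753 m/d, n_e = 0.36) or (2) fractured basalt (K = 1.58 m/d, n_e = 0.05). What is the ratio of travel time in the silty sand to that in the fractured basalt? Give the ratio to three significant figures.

Unit 1 (silty sand): v = 0.753×0.0012/0.36 = 0.002510 m/d, t = 572/0.002510 = 227900 d
Unit 2 (fractured basalt): v = 1.58×0.0012/0.05 = 0.03792 m/d, t = 572/0.03792 = 15080 d
t(silty sand) / t(fractured basalt) = 227900/15080 = 15.1

15.1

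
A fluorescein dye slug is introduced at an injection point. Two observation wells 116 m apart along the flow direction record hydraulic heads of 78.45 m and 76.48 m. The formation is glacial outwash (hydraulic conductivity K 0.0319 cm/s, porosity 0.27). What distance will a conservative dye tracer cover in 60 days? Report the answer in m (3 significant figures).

104 m

Hydraulic gradient i = (78.45 − 76.48) / 116 = 1.97 / 116 = 0.01698
K = 0.0319 cm/s × 864 = 27.56 m/d
Darcy flux q = K·i = 27.56 × 0.01698 = 0.4681 m/d
v = Ki/n = 27.56·0.01698/0.27 = 1.734 m/d
L = v × T = 1.734 × 60 = 104.0 m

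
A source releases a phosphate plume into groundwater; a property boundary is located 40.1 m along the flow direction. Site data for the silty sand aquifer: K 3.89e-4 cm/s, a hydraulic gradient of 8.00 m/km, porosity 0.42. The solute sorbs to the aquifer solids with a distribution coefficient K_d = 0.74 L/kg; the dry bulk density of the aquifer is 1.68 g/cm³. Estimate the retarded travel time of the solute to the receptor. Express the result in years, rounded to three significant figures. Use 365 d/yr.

68.0 years

K = 3.89e-4 cm/s × 864 = 0.3361 m/d
q = Ki = 0.3361 × 0.0080 = 0.002689 m/d
v = Ki/n = 0.3361·0.0080/0.42 = 0.006402 m/d
Retardation R = 1 + ρ_b·K_d/n = 1 + 1.68×0.74/0.42 = 3.960
Contaminant velocity v_c = v/R = 0.006402/3.960 = 0.001617 m/d
t = L/v_c = 40.1/0.001617 = 24800 d
   = 24800/365 = 68.0 yr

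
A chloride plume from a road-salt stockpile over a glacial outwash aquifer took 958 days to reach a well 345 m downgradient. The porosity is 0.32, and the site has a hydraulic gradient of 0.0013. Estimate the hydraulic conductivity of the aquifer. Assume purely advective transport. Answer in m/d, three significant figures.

88.6 m/d

v = L / t = 345 / 958 = 0.3601 m/d
K = v · n / i = 0.3601 × 0.32 / 0.0013 = 88.6 m/d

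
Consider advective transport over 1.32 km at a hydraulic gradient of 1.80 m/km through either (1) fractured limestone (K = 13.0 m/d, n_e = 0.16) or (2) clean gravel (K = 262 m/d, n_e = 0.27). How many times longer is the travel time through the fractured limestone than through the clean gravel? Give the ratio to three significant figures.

Unit 1 (fractured limestone): v = 13.0×0.0018/0.16 = 0.1463 m/d, t = 1320/0.1463 = 9026 d
Unit 2 (clean gravel): v = 262×0.0018/0.27 = 1.747 m/d, t = 1320/1.747 = 755.7 d
t(fractured limestone) / t(clean gravel) = 9026/755.7 = 11.9

11.9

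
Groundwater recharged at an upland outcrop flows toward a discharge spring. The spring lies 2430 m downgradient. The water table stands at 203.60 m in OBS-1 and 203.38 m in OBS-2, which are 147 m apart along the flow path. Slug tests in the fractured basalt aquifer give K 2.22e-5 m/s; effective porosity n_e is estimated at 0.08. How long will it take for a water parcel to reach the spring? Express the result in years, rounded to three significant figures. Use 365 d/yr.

Hydraulic gradient i = (203.60 − 203.38) / 147 = 0.22 / 147 = 0.001497
K = 2.22e-5 m/s × 86400 s/d = 1.918 m/d
q = Ki = 1.918 × 0.001497 = 0.002871 m/d
Seepage velocity v = q / n = 0.002871 / 0.08 = 0.03588 m/d
t = L / v = 2430 / 0.03588 = 67720 d
   = 67720 / 365 = 186 yr

186 years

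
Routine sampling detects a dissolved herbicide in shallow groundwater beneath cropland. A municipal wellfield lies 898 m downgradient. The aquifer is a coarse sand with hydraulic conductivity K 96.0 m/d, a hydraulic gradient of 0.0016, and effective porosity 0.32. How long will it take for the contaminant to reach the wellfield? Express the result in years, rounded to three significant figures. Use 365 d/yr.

Darcy flux q = K·i = 96.0 × 0.0016 = 0.1536 m/d
v = Ki/n = 96.0·0.0016/0.32 = 0.4800 m/d
t = L / v = 898 / 0.4800 = 1871 d
   = 1871 / 365 = 5.13 yr

5.13 years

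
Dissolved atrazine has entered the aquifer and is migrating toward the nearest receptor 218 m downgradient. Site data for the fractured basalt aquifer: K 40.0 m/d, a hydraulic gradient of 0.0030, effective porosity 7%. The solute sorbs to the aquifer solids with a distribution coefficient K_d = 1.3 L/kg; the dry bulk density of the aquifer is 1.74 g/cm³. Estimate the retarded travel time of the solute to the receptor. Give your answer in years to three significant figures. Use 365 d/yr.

Darcy flux q = K·i = 40.0 × 0.0030 = 0.1200 m/d
Average linear velocity = 0.1200 / 0.07 = 1.714 m/d
Retardation R = 1 + ρ_b·K_d/n = 1 + 1.74×1.3/0.07 = 33.31
Contaminant velocity v_c = v/R = 1.714/33.31 = 0.05146 m/d
t = L/v_c = 218/0.05146 = 4236 d
   = 4236/365 = 11.6 yr

11.6 years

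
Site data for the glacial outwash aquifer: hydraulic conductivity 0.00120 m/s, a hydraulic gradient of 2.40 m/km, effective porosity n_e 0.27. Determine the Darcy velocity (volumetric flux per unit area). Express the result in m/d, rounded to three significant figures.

K = 0.00120 m/s × 86400 s/d = 103.7 m/d
Specific discharge q = 103.7 × 0.0024 = 0.2488 m/d

0.249 m/d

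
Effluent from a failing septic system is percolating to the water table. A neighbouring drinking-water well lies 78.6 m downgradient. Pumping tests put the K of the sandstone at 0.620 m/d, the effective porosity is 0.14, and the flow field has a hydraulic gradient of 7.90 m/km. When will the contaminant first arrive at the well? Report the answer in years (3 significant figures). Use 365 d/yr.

Darcy flux q = K·i = 0.620 × 0.0079 = 0.004898 m/d
Seepage velocity v = q / n = 0.004898 / 0.14 = 0.03499 m/d
t = L / v = 78.6 / 0.03499 = 2247 d
   = 2247 / 365 = 6.16 yr

6.16 years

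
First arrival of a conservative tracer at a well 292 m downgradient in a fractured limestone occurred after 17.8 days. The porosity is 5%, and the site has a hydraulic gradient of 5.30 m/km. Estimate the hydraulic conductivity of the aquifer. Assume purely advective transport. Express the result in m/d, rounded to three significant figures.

155 m/d

v = L / t = 292 / 17.8 = 16.40 m/d
K = v · n / i = 16.40 × 0.05 / 0.0053 = 155 m/d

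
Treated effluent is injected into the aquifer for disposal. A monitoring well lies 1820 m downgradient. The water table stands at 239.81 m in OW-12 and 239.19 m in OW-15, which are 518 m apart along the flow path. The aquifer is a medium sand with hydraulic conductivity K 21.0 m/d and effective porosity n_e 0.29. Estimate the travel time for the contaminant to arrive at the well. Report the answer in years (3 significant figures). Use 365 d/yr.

57.5 years

Hydraulic gradient i = (239.81 − 239.19) / 518 = 0.62 / 518 = 0.001197
Darcy flux q = K·i = 21.0 × 0.001197 = 0.02514 m/d
Average linear velocity = 0.02514 / 0.29 = 0.08667 m/d
t = L / v = 1820 / 0.08667 = 21000 d
   = 21000 / 365 = 57.5 yr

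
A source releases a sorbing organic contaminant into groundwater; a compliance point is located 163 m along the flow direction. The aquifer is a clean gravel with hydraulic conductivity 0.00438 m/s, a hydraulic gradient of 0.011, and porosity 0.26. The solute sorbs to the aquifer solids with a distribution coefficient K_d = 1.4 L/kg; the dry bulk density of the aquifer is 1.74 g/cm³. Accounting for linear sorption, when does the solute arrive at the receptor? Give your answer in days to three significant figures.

K = 0.00438 m/s × 86400 s/d = 378.4 m/d
Darcy flux q = K·i = 378.4 × 0.011 = 4.163 m/d
v = Ki/n = 378.4·0.011/0.26 = 16.01 m/d
Retardation R = 1 + ρ_b·K_d/n = 1 + 1.74×1.4/0.26 = 10.37
Contaminant velocity v_c = v/R = 16.01/10.37 = 1.544 m/d
t = L/v_c = 163/1.544 = 105.6 d

106 days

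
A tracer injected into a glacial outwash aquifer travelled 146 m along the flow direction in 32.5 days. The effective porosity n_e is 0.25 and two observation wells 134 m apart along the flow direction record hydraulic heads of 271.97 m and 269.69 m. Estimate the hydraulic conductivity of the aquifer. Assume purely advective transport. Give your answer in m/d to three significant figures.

Hydraulic gradient i = (271.97 − 269.69) / 134 = 2.28 / 134 = 0.01701
v = L / t = 146 / 32.5 = 4.492 m/d
K = v · n / i = 4.492 × 0.25 / 0.01701 = 66.0 m/d

66.0 m/d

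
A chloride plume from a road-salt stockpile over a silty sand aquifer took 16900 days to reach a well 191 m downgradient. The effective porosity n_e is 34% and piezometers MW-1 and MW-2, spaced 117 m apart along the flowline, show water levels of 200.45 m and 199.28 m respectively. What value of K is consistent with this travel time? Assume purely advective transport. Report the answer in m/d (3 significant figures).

0.384 m/d

Hydraulic gradient i = (200.45 − 199.28) / 117 = 1.17 / 117 = 0.01000
v = L / t = 191 / 16900 = 0.01130 m/d
K = v · n / i = 0.01130 × 0.34 / 0.01000 = 0.384 m/d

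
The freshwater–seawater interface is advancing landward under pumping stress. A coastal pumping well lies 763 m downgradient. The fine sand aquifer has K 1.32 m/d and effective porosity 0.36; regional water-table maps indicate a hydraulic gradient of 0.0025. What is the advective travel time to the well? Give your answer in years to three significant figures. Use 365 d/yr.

228 years

q = Ki = 1.32 × 0.0025 = 0.003300 m/d
Seepage velocity v = q / n = 0.003300 / 0.36 = 0.009167 m/d
t = L / v = 763 / 0.009167 = 83240 d
   = 83240 / 365 = 228 yr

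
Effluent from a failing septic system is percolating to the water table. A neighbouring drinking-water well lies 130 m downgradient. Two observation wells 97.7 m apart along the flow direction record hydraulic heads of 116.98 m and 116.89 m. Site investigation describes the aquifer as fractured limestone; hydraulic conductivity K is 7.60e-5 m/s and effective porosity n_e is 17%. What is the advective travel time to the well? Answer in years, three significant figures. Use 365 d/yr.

10.0 years

Hydraulic gradient i = (116.98 − 116.89) / 97.7 = 0.09 / 97.7 = 9.212e-4
K = 7.60e-5 m/s × 86400 s/d = 6.566 m/d
Specific discharge q = 6.566 × 9.212e-4 = 0.006049 m/d
v = Ki/n = 6.566·9.212e-4/0.17 = 0.03558 m/d
t = L / v = 130 / 0.03558 = 3654 d
   = 3654 / 365 = 10.0 yr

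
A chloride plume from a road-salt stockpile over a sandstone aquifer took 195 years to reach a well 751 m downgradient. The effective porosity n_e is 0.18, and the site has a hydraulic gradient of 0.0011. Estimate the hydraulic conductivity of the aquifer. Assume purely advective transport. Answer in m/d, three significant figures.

1.73 m/d

t = 195 years = 71180 d
v = L / t = 751 / 71180 = 0.01055 m/d
K = v · n / i = 0.01055 × 0.18 / 0.0011 = 1.73 m/d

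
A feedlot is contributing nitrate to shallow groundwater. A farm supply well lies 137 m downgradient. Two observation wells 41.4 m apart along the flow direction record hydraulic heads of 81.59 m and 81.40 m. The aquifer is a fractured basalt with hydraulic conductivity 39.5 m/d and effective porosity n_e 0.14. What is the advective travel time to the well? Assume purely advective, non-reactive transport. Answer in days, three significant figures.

Hydraulic gradient i = (81.59 − 81.40) / 41.4 = 0.19 / 41.4 = 0.004589
q = Ki = 39.5 × 0.004589 = 0.1813 m/d
Average linear velocity = 0.1813 / 0.14 = 1.295 m/d
t = L / v = 137 / 1.295 = 105.8 d

106 days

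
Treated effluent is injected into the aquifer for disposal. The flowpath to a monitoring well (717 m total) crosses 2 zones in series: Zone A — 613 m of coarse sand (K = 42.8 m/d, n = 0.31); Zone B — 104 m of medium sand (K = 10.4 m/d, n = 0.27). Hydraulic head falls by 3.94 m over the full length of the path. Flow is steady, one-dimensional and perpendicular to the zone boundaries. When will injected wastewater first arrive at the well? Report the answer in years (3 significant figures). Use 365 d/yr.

Steady 1-D flow in series ⇒ the Darcy flux q is identical in every zone and the zone head losses add (resistances L/K in series).
Σ(L/K) = 613/42.8 + 104/10.4 = 14.32 + 10.00 = 24.32 d
q = ΔH / Σ(L/K) = 3.94 / 24.32 = 0.1620 m/d (same in every zone)
Zone A: v = q/n = 0.1620/0.31 = 0.5225 m/d → t_A = 613/0.5225 = 1173 d
Zone B: v = q/n = 0.1620/0.27 = 0.6000 m/d → t_B = 104/0.6000 = 173.3 d
Total t = 1173 + 173.3 = 1346 d
   = 1346 / 365 = 3.69 yr

3.69 years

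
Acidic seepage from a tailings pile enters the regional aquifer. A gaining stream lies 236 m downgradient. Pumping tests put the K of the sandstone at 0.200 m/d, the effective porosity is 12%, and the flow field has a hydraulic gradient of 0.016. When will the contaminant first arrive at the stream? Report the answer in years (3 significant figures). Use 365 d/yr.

Specific discharge q = 0.200 × 0.016 = 0.003200 m/d
Seepage velocity v = q / n = 0.003200 / 0.12 = 0.02667 m/d
t = L / v = 236 / 0.02667 = 8850 d
   = 8850 / 365 = 24.2 yr

24.2 years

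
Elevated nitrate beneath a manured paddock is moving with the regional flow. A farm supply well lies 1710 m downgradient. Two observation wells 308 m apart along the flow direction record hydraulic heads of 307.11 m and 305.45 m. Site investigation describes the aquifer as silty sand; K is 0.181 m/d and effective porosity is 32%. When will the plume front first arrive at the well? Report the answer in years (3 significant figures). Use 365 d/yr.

Hydraulic gradient i = (307.11 − 305.45) / 308 = 1.66 / 308 = 0.005390
Specific discharge q = 0.181 × 0.005390 = 9.755e-4 m/d
v = Ki/n = 0.181·0.005390/0.32 = 0.003048 m/d
t = L / v = 1710 / 0.003048 = 560900 d
   = 560900 / 365 = 1540 yr

1540 years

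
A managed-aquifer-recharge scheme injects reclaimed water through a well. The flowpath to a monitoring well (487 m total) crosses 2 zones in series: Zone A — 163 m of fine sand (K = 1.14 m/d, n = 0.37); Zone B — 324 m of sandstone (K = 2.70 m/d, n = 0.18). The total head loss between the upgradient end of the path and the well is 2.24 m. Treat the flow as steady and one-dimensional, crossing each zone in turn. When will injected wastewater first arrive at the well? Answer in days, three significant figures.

Continuity: the same q passes through each zone, so ΔH = q·Σ(L_j/K_j) — the zones act as resistances in series.
Σ(L/K) = 163/1.14 + 324/2.70 = 143.0 + 120.0 = 263.0 d
q = ΔH / Σ(L/K) = 2.24 / 263.0 = 0.008518 m/d (same in every zone)
Zone A: v = q/n = 0.008518/0.37 = 0.02302 m/d → t_A = 163/0.02302 = 7081 d
Zone B: v = q/n = 0.008518/0.18 = 0.04732 m/d → t_B = 324/0.04732 = 6847 d
Total t = 7081 + 6847 = 13930 d

13900 days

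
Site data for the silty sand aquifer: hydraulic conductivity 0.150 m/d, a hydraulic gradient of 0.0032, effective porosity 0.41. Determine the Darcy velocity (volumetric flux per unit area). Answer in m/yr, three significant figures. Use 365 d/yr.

Darcy flux q = K·i = 0.150 × 0.0032 = 4.800e-4 m/d
   = 4.800e-4 × 365 = 0.175 m/yr

0.175 m/yr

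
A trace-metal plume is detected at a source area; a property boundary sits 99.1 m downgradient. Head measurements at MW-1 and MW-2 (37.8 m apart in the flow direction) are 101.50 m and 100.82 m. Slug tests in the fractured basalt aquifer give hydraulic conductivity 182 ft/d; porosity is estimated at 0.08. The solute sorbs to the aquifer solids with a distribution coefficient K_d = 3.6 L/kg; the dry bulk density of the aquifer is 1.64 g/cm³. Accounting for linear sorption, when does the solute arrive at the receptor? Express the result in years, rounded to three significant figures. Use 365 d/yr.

1.63 years

Hydraulic gradient i = (101.50 − 100.82) / 37.8 = 0.68 / 37.8 = 0.01799
K = 182 ft/d × 0.3048 = 55.47 m/d
Specific discharge q = 55.47 × 0.01799 = 0.9979 m/d
v = Ki/n = 55.47·0.01799/0.08 = 12.47 m/d
Retardation R = 1 + ρ_b·K_d/n = 1 + 1.64×3.6/0.08 = 74.80
Contaminant velocity v_c = v/R = 12.47/74.80 = 0.1668 m/d
t = L/v_c = 99.1/0.1668 = 594.2 d
   = 594.2/365 = 1.63 yr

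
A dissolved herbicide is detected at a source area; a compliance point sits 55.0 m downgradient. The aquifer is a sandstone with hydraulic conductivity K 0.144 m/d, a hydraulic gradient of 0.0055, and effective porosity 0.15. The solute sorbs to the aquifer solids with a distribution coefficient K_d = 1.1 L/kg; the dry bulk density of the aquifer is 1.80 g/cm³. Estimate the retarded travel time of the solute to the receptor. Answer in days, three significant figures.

Darcy flux q = K·i = 0.144 × 0.0055 = 7.920e-4 m/d
Seepage velocity v = q / n = 7.920e-4 / 0.15 = 0.005280 m/d
Retardation R = 1 + ρ_b·K_d/n = 1 + 1.80×1.1/0.15 = 14.20
Contaminant velocity v_c = v/R = 0.005280/14.20 = 3.718e-4 m/d
t = L/v_c = 55.0/3.718e-4 = 147900 d

148000 days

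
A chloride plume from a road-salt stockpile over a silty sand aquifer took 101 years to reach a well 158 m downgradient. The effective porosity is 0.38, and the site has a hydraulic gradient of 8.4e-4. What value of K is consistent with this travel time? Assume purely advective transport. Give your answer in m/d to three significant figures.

t = 101 years = 36870 d
v = L / t = 158 / 36870 = 0.004286 m/d
K = v · n / i = 0.004286 × 0.38 / 8.4e-4 = 1.94 m/d

1.94 m/d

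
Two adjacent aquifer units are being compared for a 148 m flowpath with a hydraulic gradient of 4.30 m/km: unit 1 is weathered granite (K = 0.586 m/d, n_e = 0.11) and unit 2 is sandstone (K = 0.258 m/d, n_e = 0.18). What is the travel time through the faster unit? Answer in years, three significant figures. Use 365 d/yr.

17.7 years

Unit 1 (weathered granite): v = 0.586×0.0043/0.11 = 0.02291 m/d, t = 148/0.02291 = 6461 d
Unit 2 (sandstone): v = 0.258×0.0043/0.18 = 0.006163 m/d, t = 148/0.006163 = 24010 d
Faster: 6461 d / 365 = 17.7 yr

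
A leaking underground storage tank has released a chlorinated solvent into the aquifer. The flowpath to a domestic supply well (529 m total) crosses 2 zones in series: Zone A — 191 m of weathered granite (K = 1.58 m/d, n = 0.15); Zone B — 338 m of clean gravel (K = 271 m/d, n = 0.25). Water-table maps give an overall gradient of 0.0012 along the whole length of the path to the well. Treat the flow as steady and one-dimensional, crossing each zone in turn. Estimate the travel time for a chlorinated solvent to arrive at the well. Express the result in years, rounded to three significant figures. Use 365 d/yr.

Continuity: the same q passes through each zone, so ΔH = q·Σ(L_j/K_j) — the zones act as resistances in series.
Σ(L/K) = 191/1.58 + 338/271 = 120.9 + 1.247 = 122.1 d
K_eq = L_total / Σ(L/K) = 529 / 122.1 = 4.331 m/d
q = K_eq · i = 4.331 × 0.0012 = 0.005198 m/d (same in every zone)
Zone A: v = q/n = 0.005198/0.15 = 0.03465 m/d → t_A = 191/0.03465 = 5512 d
Zone B: v = q/n = 0.005198/0.25 = 0.02079 m/d → t_B = 338/0.02079 = 16260 d
Total t = 5512 + 16260 = 21770 d
   = 21770 / 365 = 59.6 yr

59.6 years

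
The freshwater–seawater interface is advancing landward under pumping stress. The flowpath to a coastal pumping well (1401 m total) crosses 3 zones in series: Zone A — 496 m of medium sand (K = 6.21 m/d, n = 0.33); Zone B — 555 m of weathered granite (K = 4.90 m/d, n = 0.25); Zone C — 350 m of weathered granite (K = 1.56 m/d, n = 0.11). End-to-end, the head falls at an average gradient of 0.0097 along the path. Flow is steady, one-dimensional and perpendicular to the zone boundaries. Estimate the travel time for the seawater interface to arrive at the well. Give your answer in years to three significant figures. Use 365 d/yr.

28.7 years

Continuity: the same q passes through each zone, so ΔH = q·Σ(L_j/K_j) — the zones act as resistances in series.
Σ(L/K) = 496/6.21 + 555/4.90 + 350/1.56 = 79.87 + 113.3 + 224.4 = 417.5 d
K_eq = L_total / Σ(L/K) = 1401 / 417.5 = 3.356 m/d
q = K_eq · i = 3.356 × 0.0097 = 0.03255 m/d (same in every zone)
Zone A: v = q/n = 0.03255/0.33 = 0.09864 m/d → t_A = 496/0.09864 = 5028 d
Zone B: v = q/n = 0.03255/0.25 = 0.1302 m/d → t_B = 555/0.1302 = 4263 d
Zone C: v = q/n = 0.03255/0.11 = 0.2959 m/d → t_C = 350/0.2959 = 1183 d
Total t = 5028 + 4263 + 1183 = 10470 d
   = 10470 / 365 = 28.7 yr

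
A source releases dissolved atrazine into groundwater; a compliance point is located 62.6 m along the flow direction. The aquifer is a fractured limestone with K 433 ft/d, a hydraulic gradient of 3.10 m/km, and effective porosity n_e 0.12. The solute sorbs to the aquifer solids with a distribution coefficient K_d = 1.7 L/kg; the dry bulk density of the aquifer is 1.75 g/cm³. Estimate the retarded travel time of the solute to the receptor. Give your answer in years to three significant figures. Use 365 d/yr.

K = 433 ft/d × 0.3048 = 132.0 m/d
Specific discharge q = 132.0 × 0.0031 = 0.4091 m/d
Average linear velocity = 0.4091 / 0.12 = 3.409 m/d
Retardation R = 1 + ρ_b·K_d/n = 1 + 1.75×1.7/0.12 = 25.79
Contaminant velocity v_c = v/R = 3.409/25.79 = 0.1322 m/d
t = L/v_c = 62.6/0.1322 = 473.6 d
   = 473.6/365 = 1.30 yr

1.30 years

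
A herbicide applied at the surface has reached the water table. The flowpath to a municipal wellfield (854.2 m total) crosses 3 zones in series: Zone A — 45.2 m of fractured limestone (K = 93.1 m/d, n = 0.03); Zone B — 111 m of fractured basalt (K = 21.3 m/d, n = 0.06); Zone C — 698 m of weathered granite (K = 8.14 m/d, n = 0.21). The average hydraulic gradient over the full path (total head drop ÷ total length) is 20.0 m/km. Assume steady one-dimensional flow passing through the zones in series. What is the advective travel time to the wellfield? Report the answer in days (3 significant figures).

For zones in series the flux q is common to all zones; the equivalent conductivity is the harmonic (thickness-weighted) mean, K_eq = L_total / Σ(L_j/K_j).
Σ(L/K) = 45.2/93.1 + 111/21.3 + 698/8.14 = 0.4855 + 5.211 + 85.75 = 91.45 d
K_eq = L_total / Σ(L/K) = 854.2 / 91.45 = 9.341 m/d
q = K_eq · i = 9.341 × 0.020 = 0.1868 m/d (same in every zone)
Zone A: v = q/n = 0.1868/0.03 = 6.227 m/d → t_A = 45.2/6.227 = 7.258 d
Zone B: v = q/n = 0.1868/0.06 = 3.114 m/d → t_B = 111/3.114 = 35.65 d
Zone C: v = q/n = 0.1868/0.21 = 0.8896 m/d → t_C = 698/0.8896 = 784.6 d
Total t = 7.258 + 35.65 + 784.6 = 827.5 d

828 days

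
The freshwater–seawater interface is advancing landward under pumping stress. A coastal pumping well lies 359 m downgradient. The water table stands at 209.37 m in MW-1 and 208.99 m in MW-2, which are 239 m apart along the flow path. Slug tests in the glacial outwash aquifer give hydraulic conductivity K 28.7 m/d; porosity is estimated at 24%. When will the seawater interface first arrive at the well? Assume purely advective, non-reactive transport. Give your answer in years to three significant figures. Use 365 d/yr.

Hydraulic gradient i = (209.37 − 208.99) / 239 = 0.38 / 239 = 0.001590
Darcy flux q = K·i = 28.7 × 0.001590 = 0.04563 m/d
Average linear velocity = 0.04563 / 0.24 = 0.1901 m/d
t = L / v = 359 / 0.1901 = 1888 d
   = 1888 / 365 = 5.17 yr

5.17 years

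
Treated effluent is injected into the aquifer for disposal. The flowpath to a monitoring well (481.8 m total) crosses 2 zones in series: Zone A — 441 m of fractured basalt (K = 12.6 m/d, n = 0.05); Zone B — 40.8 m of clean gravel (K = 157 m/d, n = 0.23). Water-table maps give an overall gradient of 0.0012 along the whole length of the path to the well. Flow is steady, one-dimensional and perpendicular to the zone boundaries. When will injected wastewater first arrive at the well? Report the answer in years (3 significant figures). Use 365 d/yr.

Continuity: the same q passes through each zone, so ΔH = q·Σ(L_j/K_j) — the zones act as resistances in series.
Σ(L/K) = 441/12.6 + 40.8/157 = 35.00 + 0.2599 = 35.26 d
K_eq = L_total / Σ(L/K) = 481.8 / 35.26 = 13.66 m/d
q = K_eq · i = 13.66 × 0.0012 = 0.01640 m/d (same in every zone)
Zone A: v = q/n = 0.01640/0.05 = 0.3279 m/d → t_A = 441/0.3279 = 1345 d
Zone B: v = q/n = 0.01640/0.23 = 0.07129 m/d → t_B = 40.8/0.07129 = 572.3 d
Total t = 1345 + 572.3 = 1917 d
   = 1917 / 365 = 5.25 yr

5.25 years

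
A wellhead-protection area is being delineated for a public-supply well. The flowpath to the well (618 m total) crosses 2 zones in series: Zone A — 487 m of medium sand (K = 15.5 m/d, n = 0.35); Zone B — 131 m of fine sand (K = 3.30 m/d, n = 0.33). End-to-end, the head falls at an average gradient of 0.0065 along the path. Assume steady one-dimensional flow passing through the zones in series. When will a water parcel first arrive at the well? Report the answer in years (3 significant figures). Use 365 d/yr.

10.4 years

Steady 1-D flow in series ⇒ the Darcy flux q is identical in every zone and the zone head losses add (resistances L/K in series).
Σ(L/K) = 487/15.5 + 131/3.30 = 31.42 + 39.70 = 71.12 d
K_eq = L_total / Σ(L/K) = 618 / 71.12 = 8.690 m/d
q = K_eq · i = 8.690 × 0.0065 = 0.05648 m/d (same in every zone)
Zone A: v = q/n = 0.05648/0.35 = 0.1614 m/d → t_A = 487/0.1614 = 3018 d
Zone B: v = q/n = 0.05648/0.33 = 0.1712 m/d → t_B = 131/0.1712 = 765.3 d
Total t = 3018 + 765.3 = 3783 d
   = 3783 / 365 = 10.4 yr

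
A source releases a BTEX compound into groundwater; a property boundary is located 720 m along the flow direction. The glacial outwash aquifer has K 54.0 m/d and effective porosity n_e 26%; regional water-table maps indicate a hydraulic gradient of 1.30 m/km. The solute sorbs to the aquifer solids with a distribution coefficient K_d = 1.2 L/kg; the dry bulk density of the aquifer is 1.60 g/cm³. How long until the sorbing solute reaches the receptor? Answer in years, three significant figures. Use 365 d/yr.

Specific discharge q = 54.0 × 0.0013 = 0.07020 m/d
v_s = q/n_e = 0.07020/0.26 = 0.2700 m/d
Retardation R = 1 + ρ_b·K_d/n = 1 + 1.60×1.2/0.26 = 8.385
Contaminant velocity v_c = v/R = 0.2700/8.385 = 0.03220 m/d
t = L/v_c = 720/0.03220 = 22360 d
   = 22360/365 = 61.3 yr

61.3 years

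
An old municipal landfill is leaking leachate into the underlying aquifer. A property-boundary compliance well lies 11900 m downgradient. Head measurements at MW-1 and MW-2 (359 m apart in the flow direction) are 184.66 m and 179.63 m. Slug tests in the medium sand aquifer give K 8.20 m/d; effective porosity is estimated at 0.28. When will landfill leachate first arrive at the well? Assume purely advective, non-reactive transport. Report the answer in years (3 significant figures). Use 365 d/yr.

Hydraulic gradient i = (184.66 − 179.63) / 359 = 5.03 / 359 = 0.01401
q = Ki = 8.20 × 0.01401 = 0.1149 m/d
Seepage velocity v = q / n = 0.1149 / 0.28 = 0.4103 m/d
t = L / v = 11900 / 0.4103 = 29000 d
   = 29000 / 365 = 79.5 yr

79.5 years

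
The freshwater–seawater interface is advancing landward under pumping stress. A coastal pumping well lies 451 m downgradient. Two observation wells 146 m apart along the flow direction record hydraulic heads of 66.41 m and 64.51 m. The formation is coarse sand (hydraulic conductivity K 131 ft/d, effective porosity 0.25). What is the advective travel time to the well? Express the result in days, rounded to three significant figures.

217 days

Hydraulic gradient i = (66.41 − 64.51) / 146 = 1.90 / 146 = 0.01301
K = 131 ft/d × 0.3048 = 39.93 m/d
Specific discharge q = 39.93 × 0.01301 = 0.5196 m/d
v_s = q/n_e = 0.5196/0.25 = 2.078 m/d
t = L / v = 451 / 2.078 = 217.0 d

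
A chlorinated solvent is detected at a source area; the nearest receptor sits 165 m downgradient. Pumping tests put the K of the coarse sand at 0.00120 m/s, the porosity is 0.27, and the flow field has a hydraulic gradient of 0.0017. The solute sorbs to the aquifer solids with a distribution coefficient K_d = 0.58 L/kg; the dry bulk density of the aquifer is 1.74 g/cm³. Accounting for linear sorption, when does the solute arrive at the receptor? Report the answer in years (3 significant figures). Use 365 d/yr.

3.28 years

K = 0.00120 m/s × 86400 s/d = 103.7 m/d
Specific discharge q = 103.7 × 0.0017 = 0.1763 m/d
v_s = q/n_e = 0.1763/0.27 = 0.6528 m/d
Retardation R = 1 + ρ_b·K_d/n = 1 + 1.74×0.58/0.27 = 4.738
Contaminant velocity v_c = v/R = 0.6528/4.738 = 0.1378 m/d
t = L/v_c = 165/0.1378 = 1198 d
   = 1198/365 = 3.28 yr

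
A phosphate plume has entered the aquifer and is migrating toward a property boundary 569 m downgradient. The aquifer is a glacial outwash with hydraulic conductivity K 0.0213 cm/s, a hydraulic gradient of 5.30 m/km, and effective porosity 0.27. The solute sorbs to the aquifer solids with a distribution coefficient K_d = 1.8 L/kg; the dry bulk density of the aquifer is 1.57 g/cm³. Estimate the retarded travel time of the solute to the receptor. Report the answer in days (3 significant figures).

18100 days

K = 0.0213 cm/s × 864 = 18.40 m/d
Darcy flux q = K·i = 18.40 × 0.0053 = 0.09754 m/d
Average linear velocity = 0.09754 / 0.27 = 0.3612 m/d
Retardation R = 1 + ρ_b·K_d/n = 1 + 1.57×1.8/0.27 = 11.47
Contaminant velocity v_c = v/R = 0.3612/11.47 = 0.03150 m/d
t = L/v_c = 569/0.03150 = 18060 d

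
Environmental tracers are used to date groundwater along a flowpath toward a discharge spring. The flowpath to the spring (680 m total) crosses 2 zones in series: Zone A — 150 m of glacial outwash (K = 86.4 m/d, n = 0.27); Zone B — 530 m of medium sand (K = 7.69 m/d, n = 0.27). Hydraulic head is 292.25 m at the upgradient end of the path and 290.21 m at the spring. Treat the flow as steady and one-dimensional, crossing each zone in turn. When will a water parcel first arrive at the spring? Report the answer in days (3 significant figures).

Total head drop ΔH = 292.25 − 290.21 = 2.04 m
Steady 1-D flow in series ⇒ the Darcy flux q is identical in every zone and the zone head losses add (resistances L/K in series).
Σ(L/K) = 150/86.4 + 530/7.69 = 1.736 + 68.92 = 70.66 d
q = ΔH / Σ(L/K) = 2.04 / 70.66 = 0.02887 m/d (same in every zone)
Zone A: v = q/n = 0.02887/0.27 = 0.1069 m/d → t_A = 150/0.1069 = 1403 d
Zone B: v = q/n = 0.02887/0.27 = 0.1069 m/d → t_B = 530/0.1069 = 4956 d
Total t = 1403 + 4956 = 6359 d

6360 days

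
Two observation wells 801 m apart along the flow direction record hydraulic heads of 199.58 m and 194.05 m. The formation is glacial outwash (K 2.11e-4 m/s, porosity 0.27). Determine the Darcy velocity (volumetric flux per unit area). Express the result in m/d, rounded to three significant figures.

0.126 m/d

Hydraulic gradient i = (199.58 − 194.05) / 801 = 5.53 / 801 = 0.006904
K = 2.11e-4 m/s × 86400 s/d = 18.23 m/d
Specific discharge q = 18.23 × 0.006904 = 0.1259 m/d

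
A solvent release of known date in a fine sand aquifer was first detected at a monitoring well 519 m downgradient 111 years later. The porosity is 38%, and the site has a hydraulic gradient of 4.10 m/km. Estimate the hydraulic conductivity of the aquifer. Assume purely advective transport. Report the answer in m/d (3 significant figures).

t = 111 years = 40520 d
v = L / t = 519 / 40520 = 0.01281 m/d
K = v · n / i = 0.01281 × 0.38 / 0.0041 = 1.19 m/d

1.19 m/d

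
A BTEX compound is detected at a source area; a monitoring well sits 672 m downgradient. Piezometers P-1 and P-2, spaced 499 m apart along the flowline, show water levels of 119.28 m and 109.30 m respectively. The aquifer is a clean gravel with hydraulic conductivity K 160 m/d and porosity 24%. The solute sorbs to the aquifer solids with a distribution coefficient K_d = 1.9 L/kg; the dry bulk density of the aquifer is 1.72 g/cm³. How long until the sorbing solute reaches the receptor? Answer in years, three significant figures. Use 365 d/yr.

2.02 years

Hydraulic gradient i = (119.28 − 109.30) / 499 = 9.98 / 499 = 0.02000
q = Ki = 160 × 0.02000 = 3.200 m/d
v_s = q/n_e = 3.200/0.24 = 13.33 m/d
Retardation R = 1 + ρ_b·K_d/n = 1 + 1.72×1.9/0.24 = 14.62
Contaminant velocity v_c = v/R = 13.33/14.62 = 0.9122 m/d
t = L/v_c = 672/0.9122 = 736.7 d
   = 736.7/365 = 2.02 yr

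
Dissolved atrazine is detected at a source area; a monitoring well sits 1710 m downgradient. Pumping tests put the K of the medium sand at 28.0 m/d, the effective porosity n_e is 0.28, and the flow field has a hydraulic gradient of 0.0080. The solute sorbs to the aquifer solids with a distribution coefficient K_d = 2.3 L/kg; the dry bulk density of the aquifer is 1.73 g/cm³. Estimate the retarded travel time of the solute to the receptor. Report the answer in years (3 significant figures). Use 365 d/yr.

Specific discharge q = 28.0 × 0.0080 = 0.2240 m/d
v = Ki/n = 28.0·0.0080/0.28 = 0.8000 m/d
Retardation R = 1 + ρ_b·K_d/n = 1 + 1.73×2.3/0.28 = 15.21
Contaminant velocity v_c = v/R = 0.8000/15.21 = 0.05259 m/d
t = L/v_c = 1710/0.05259 = 32510 d
   = 32510/365 = 89.1 yr

89.1 years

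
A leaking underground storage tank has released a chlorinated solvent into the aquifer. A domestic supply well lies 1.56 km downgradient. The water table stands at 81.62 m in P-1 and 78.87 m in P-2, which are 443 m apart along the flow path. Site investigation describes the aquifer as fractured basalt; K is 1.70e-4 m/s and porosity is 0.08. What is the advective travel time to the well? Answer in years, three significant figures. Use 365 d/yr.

Hydraulic gradient i = (81.62 − 78.87) / 443 = 2.75 / 443 = 0.006208
K = 1.70e-4 m/s × 86400 s/d = 14.69 m/d
Specific discharge q = 14.69 × 0.006208 = 0.09118 m/d
Average linear velocity = 0.09118 / 0.08 = 1.140 m/d
L = 1.56 km = 1560 m
t = L / v = 1560 / 1.140 = 1369 d
   = 1369 / 365 = 3.75 yr

3.75 years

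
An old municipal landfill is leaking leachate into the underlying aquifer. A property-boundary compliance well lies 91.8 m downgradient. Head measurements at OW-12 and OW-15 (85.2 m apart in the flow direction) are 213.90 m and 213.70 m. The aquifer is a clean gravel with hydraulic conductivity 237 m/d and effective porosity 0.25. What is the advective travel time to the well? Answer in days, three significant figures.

Hydraulic gradient i = (213.90 − 213.70) / 85.2 = 0.20 / 85.2 = 0.002347
Darcy flux q = K·i = 237 × 0.002347 = 0.5563 m/d
v_s = q/n_e = 0.5563/0.25 = 2.225 m/d
t = L / v = 91.8 / 2.225 = 41.25 d

41.3 days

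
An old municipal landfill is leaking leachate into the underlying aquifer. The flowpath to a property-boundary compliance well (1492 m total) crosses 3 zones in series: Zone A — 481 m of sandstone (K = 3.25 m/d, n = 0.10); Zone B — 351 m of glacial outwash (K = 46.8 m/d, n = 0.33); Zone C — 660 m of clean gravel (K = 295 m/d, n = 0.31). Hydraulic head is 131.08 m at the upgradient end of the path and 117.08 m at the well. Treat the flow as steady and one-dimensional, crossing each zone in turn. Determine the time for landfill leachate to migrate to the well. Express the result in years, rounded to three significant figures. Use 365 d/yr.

Total head drop ΔH = 131.08 − 117.08 = 14.00 m
Steady 1-D flow in series ⇒ the Darcy flux q is identical in every zone and the zone head losses add (resistances L/K in series).
Σ(L/K) = 481/3.25 + 351/46.8 + 660/295 = 148.0 + 7.500 + 2.237 = 157.7 d
q = ΔH / Σ(L/K) = 14.00 / 157.7 = 0.08876 m/d (same in every zone)
Zone A: v = q/n = 0.08876/0.10 = 0.8876 m/d → t_A = 481/0.8876 = 541.9 d
Zone B: v = q/n = 0.08876/0.33 = 0.2690 m/d → t_B = 351/0.2690 = 1305 d
Zone C: v = q/n = 0.08876/0.31 = 0.2863 m/d → t_C = 660/0.2863 = 2305 d
Total t = 541.9 + 1305 + 2305 = 4152 d
   = 4152 / 365 = 11.4 yr

11.4 years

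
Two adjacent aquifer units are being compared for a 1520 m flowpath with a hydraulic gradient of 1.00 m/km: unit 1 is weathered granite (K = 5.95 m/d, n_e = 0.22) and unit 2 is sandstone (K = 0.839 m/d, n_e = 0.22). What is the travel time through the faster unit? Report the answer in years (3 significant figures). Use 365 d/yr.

154 years

Unit 1 (weathered granite): v = 5.95×0.0010/0.22 = 0.02705 m/d, t = 1520/0.02705 = 56200 d
Unit 2 (sandstone): v = 0.839×0.0010/0.22 = 0.003814 m/d, t = 1520/0.003814 = 398600 d
Faster: 56200 d / 365 = 154 yr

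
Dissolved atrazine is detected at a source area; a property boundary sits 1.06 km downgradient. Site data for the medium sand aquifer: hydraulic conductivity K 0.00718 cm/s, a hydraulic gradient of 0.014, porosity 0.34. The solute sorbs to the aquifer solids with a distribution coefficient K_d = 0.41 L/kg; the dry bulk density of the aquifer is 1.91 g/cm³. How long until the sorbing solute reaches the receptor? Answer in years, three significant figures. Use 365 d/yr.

K = 0.00718 cm/s × 864 = 6.204 m/d
q = Ki = 6.204 × 0.014 = 0.08685 m/d
Average linear velocity = 0.08685 / 0.34 = 0.2554 m/d
Retardation R = 1 + ρ_b·K_d/n = 1 + 1.91×0.41/0.34 = 3.303
Contaminant velocity v_c = v/R = 0.2554/3.303 = 0.07733 m/d
L = 1.06 km = 1060 m
t = L/v_c = 1060/0.07733 = 13710 d
   = 13710/365 = 37.6 yr

37.6 years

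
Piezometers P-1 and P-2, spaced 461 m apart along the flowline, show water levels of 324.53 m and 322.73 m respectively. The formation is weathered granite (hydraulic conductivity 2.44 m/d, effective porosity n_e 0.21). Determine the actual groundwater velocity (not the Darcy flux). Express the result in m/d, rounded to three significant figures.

Hydraulic gradient i = (324.53 − 322.73) / 461 = 1.80 / 461 = 0.003905
Specific discharge q = 2.44 × 0.003905 = 0.009527 m/d
v_s = q/n_e = 0.009527/0.21 = 0.04537 m/d

0.0454 m/d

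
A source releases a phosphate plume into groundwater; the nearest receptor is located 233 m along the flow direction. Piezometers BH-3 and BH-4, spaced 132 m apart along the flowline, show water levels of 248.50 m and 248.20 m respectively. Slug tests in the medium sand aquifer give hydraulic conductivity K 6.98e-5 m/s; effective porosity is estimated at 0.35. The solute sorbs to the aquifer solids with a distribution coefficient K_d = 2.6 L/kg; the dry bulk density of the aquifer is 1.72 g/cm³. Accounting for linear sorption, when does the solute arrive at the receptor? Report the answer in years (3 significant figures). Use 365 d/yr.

225 years

Hydraulic gradient i = (248.50 − 248.20) / 132 = 0.30 / 132 = 0.002273
K = 6.98e-5 m/s × 86400 s/d = 6.031 m/d
Darcy flux q = K·i = 6.031 × 0.002273 = 0.01371 m/d
v = Ki/n = 6.031·0.002273/0.35 = 0.03916 m/d
Retardation R = 1 + ρ_b·K_d/n = 1 + 1.72×2.6/0.35 = 13.78
Contaminant velocity v_c = v/R = 0.03916/13.78 = 0.002842 m/d
t = L/v_c = 233/0.002842 = 81970 d
   = 81970/365 = 225 yr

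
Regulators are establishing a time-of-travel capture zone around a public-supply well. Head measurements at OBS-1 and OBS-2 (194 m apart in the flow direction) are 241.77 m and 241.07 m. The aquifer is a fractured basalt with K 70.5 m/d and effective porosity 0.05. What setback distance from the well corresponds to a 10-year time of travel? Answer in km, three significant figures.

Hydraulic gradient i = (241.77 − 241.07) / 194 = 0.70 / 194 = 0.003608
q = Ki = 70.5 × 0.003608 = 0.2544 m/d
v = Ki/n = 70.5·0.003608/0.05 = 5.088 m/d
T = 10 yr × 365 = 3650 d
L = v × T = 5.088 × 3650 = 18570 m
   = 18.6 km

18.6 km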